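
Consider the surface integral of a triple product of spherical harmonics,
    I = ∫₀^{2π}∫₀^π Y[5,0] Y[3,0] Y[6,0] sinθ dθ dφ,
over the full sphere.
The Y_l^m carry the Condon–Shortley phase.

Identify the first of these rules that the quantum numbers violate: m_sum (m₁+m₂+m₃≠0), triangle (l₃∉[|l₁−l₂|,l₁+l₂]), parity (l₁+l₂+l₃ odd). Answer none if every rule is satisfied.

none

azimuthal sum: 0 + 0 + 0 = 0  ✓
2 ≤ 6 ≤ 8 (triangle on l)  ✓
L = 5 + 3 + 6 = 14 (even)  ✓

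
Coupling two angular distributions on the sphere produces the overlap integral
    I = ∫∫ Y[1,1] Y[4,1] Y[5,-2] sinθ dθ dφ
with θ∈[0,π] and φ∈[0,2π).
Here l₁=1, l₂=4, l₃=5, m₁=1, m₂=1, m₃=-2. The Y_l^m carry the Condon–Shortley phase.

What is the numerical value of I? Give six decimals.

Rules hold: Σm=0, L=10 even, 3≤5≤5.
N = 3·9·11 = 297
Δ = 0!·2!·8!/11! = 1/495
Racah Σ t=0..0: t=0:+1/576 = 1/576
⇒ 3j(1 4 5; 0 0 0)² = 5/99, sgn -1
Racah Σ t=0..0: t=0:+1/1440 = 1/1440
⇒ 3j(1 4 5; 1 1 -2)² = 7/165, sgn -1
4πI² = N·(3j₀)²·(3jₘ)² = 7/11
I = +1·√(0.636364/4π) = 0.22503380

0.225034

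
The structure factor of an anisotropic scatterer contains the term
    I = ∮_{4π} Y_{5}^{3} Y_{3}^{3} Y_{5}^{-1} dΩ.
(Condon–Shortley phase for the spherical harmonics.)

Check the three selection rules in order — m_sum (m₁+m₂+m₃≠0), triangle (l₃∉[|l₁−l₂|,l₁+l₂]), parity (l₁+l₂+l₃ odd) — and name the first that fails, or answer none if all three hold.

m_sum

azimuthal sum: 3 + 3 − 1 = 5  ✗
2 ≤ 5 ≤ 8 (triangle on l)
L = 5 + 3 + 5 = 13 (odd)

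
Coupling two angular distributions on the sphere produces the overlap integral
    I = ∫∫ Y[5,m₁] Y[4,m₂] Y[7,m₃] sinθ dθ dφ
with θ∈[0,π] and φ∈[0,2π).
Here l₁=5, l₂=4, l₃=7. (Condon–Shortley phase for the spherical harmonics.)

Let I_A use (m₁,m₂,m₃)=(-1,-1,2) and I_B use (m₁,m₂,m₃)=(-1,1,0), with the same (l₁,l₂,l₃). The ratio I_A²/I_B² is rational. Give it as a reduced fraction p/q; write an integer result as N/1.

1875/28

Same 5,4,7: normalisation and zero-m 3j drop out of the ratio.
A: Δ: 2! 8! 6! / 17! → 1/6126120; sum: t=0:+1/103680 t=1:−1/34560 t=2:+1/138240 = -1/82944; 3j²(5 4 7; -1 -1 2) = Δ·Π!·Σ² = 125/9724  (sign +1)
B: Δ: 2! 8! 6! / 17! → 1/6126120; sum: t=0:+1/345600 t=1:−1/34560 t=2:+1/41472 = -1/518400; 3j²(5 4 7; -1 1 0) = Δ·Π!·Σ² = 7/36465  (sign +1)
I_A²/I_B² = (125/9724)/(7/36465) = 1875/28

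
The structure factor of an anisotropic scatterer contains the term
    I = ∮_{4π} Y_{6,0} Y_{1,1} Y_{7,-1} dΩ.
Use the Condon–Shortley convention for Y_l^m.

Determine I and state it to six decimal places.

Checks pass: Σm=0; 14 even; l₃=7∈[5,7].
(2·6+1)(2·1+1)(2·7+1) = 585
Δ: 0! 12! 2! / 15! → 1/1365
sum: t=0:+1/518400 = 1/518400
3j²(6 1 7; 0 0 0) = Δ·Π!·Σ² = 7/195  (sign -1)
sum: t=0:+1/1036800 = 1/1036800
3j²(6 1 7; 0 1 -1) = Δ·Π!·Σ² = 4/195  (sign +1)
combine: 4πI² = 585·7/195·4/195 = 28/65
take √, sign -1: I = -0.18514731

-0.185147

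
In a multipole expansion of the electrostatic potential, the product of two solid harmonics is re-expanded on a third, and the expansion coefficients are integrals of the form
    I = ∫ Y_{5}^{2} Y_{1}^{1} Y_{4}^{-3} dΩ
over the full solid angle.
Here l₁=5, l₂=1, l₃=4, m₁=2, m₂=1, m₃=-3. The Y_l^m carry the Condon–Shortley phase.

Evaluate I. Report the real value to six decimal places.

0.085055

Checks pass: Σm=0; 10 even; l₃=4∈[4,6].
(2·5+1)(2·1+1)(2·4+1) = 297
Δ: 2! 8! 0! / 11! → 1/495
sum: t=1:−1/576 = -1/576
3j²(5 1 4; 0 0 0) = Δ·Π!·Σ² = 5/99  (sign -1)
sum: t=2:+1/10080 = 1/10080
3j²(5 1 4; 2 1 -3) = Δ·Π!·Σ² = 1/165  (sign -1)
combine: 4πI² = 297·5/99·1/165 = 1/11
take √, sign +1: I = 0.08505478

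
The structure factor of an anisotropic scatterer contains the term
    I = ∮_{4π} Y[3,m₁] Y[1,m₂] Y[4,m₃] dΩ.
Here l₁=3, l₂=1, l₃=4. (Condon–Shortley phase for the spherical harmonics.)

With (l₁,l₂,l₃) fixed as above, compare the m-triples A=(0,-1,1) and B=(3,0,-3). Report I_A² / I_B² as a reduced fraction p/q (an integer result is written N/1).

10/7

Shared (l₁,l₂,l₃)=(3,1,4): N and (l;000)² cancel in I_A²/I_B².
A: Δ = 0!·6!·2!/9! = 1/252; Racah Σ t=0..0: t=0:+1/72 = 1/72; ⇒ 3j(3 1 4; 0 -1 1)² = 5/126, sgn -1
B: Δ = 0!·6!·2!/9! = 1/252; Racah Σ t=0..0: t=0:+1/720 = 1/720; ⇒ 3j(3 1 4; 3 0 -3)² = 1/36, sgn -1
I_A²/I_B² = (5/126)/(1/36) = 10/7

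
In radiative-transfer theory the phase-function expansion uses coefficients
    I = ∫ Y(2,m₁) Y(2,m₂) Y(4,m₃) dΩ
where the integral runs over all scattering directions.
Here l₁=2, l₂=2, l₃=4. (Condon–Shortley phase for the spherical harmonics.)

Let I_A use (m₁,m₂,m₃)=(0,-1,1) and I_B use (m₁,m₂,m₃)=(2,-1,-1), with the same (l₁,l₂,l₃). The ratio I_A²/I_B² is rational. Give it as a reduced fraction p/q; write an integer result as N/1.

6/1

Shared (l₁,l₂,l₃)=(2,2,4): N and (l;000)² cancel in I_A²/I_B².
A: Δ = 0!·4!·4!/9! = 1/630; Racah Σ t=0..0: t=0:+1/24 = 1/24; ⇒ 3j(2 2 4; 0 -1 1)² = 1/21, sgn -1
B: Δ = 0!·4!·4!/9! = 1/630; Racah Σ t=0..0: t=0:+1/144 = 1/144; ⇒ 3j(2 2 4; 2 -1 -1)² = 1/126, sgn -1
I_A²/I_B² = (1/21)/(1/126) = 6/1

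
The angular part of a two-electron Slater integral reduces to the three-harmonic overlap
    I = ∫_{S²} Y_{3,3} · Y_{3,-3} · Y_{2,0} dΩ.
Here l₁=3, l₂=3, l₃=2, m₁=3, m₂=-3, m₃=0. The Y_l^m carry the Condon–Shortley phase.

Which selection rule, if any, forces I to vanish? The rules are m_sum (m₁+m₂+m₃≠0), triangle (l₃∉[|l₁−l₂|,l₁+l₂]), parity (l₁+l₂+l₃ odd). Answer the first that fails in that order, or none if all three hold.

none

m₁+m₂+m₃ = 3 − 3 + 0 = 0  ✓
triangle: |3−3|=0 ≤ l₃=2 ≤ 3+3=6  ✓
parity: l₁+l₂+l₃ = 8 is even  ✓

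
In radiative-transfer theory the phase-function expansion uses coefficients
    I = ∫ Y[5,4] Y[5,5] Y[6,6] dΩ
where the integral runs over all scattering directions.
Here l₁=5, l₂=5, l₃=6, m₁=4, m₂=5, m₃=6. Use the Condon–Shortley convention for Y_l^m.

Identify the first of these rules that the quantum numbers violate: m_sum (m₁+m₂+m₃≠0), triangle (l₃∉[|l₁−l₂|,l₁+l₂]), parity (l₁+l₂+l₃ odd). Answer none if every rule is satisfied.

m_sum

azimuthal sum: 4 + 5 + 6 = 15  ✗
0 ≤ 6 ≤ 10 (triangle on l)
L = 5 + 5 + 6 = 16 (even)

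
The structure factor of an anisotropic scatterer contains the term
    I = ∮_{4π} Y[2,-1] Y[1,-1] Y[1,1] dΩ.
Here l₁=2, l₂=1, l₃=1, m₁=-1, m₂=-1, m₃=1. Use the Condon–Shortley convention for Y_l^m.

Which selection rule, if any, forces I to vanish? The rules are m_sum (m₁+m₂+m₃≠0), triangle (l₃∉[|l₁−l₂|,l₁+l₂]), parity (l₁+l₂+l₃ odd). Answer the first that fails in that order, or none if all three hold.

m_sum

Σmᵢ = -1  ✗
l₃∈[|l₁−l₂|,l₁+l₂]=[1,3], have l₃=1
Σlᵢ = 4 ⇒ even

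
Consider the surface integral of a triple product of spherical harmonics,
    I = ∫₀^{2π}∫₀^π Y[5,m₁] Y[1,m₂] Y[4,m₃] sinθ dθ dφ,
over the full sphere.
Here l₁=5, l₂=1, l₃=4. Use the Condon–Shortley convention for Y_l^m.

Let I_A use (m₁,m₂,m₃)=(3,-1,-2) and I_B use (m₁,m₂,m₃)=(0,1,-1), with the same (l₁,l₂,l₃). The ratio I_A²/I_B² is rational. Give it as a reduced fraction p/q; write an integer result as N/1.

14/5

Shared (l₁,l₂,l₃)=(5,1,4): N and (l;000)² cancel in I_A²/I_B².
A: Δ = 2!·8!·0!/11! = 1/495; Racah Σ t=0..0: t=0:+1/2880 = 1/2880; ⇒ 3j(5 1 4; 3 -1 -2)² = 28/495, sgn +1
B: Δ = 2!·8!·0!/11! = 1/495; Racah Σ t=2..2: t=2:+1/1440 = 1/1440; ⇒ 3j(5 1 4; 0 1 -1)² = 2/99, sgn -1
I_A²/I_B² = (28/495)/(2/99) = 14/5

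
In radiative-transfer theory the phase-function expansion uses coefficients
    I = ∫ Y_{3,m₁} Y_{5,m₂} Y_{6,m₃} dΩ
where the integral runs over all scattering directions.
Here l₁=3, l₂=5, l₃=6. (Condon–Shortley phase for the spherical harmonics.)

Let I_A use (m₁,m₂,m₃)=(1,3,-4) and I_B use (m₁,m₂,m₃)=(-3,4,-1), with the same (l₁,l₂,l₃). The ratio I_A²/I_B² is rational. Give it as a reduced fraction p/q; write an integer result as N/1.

l's match ⇒ only the (l;m) 3-j factors differ between A and B.
A: triangle coeff Δ(3,5,6) = 1/675675; Σ_t [0,2]: t=0:+1/322560 t=1:−1/30240 t=2:+1/69120 = -1/64512; (3j)²=10/1001 [(3 5 6; 1 3 -4)], sign=-1
B: triangle coeff Δ(3,5,6) = 1/675675; Σ_t [2,2]: t=2:+1/241920 = 1/241920; (3j)²=4/1001 [(3 5 6; -3 4 -1)], sign=-1
I_A²/I_B² = (10/1001)/(4/1001) = 5/2

5/2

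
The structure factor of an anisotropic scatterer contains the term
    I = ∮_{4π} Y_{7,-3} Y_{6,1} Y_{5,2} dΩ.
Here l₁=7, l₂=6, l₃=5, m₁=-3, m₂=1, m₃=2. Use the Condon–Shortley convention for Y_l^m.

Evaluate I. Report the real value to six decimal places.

Rules hold: Σm=0, L=18 even, 1≤5≤13.
N = 15·13·11 = 2145
Δ = 8!·6!·4!/19! = 1/174594420
Racah Σ t=2..6: t=2:+1/4147200 t=3:−1/207360 t=4:+1/82944 t=5:−1/207360 t=6:+1/4147200 = 1/345600
⇒ 3j(7 6 5; 0 0 0)² = 420/46189, sgn -1
Racah Σ t=4..7: t=4:+1/2488320 t=5:−1/345600 t=6:+1/414720 t=7:−1/4354560 = -1/3225600
⇒ 3j(7 6 5; -3 1 2)² = 81/92378, sgn +1
4πI² = N·(3j₀)²·(3jₘ)² = 255150/14919047
I = -1·√(0.0171023/4π) = -0.03689116

-0.036891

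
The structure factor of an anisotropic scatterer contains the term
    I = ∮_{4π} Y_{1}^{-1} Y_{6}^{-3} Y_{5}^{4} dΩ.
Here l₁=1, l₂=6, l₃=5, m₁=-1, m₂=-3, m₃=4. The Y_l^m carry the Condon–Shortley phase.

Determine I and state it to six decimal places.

-0.070770

Checks pass: Σm=0; 12 even; l₃=5∈[5,7].
(2·1+1)(2·6+1)(2·5+1) = 429
Δ: 2! 0! 10! / 13! → 1/858
sum: t=1:−1/14400 = -1/14400
3j²(1 6 5; 0 0 0) = Δ·Π!·Σ² = 6/143  (sign +1)
sum: t=2:+1/725760 = 1/725760
3j²(1 6 5; -1 -3 4) = Δ·Π!·Σ² = 1/286  (sign -1)
combine: 4πI² = 429·6/143·1/286 = 9/143
take √, sign -1: I = -0.07076985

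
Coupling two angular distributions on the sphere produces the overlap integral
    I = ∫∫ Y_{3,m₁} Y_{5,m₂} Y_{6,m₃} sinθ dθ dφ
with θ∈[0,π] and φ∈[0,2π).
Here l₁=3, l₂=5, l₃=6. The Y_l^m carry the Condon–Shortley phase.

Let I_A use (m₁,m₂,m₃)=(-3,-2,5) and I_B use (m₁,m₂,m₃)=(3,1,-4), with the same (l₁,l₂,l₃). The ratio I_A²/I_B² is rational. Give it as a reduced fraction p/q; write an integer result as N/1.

Shared (l₁,l₂,l₃)=(3,5,6): N and (l;000)² cancel in I_A²/I_B².
A: Δ = 2!·4!·8!/15! = 1/675675; Racah Σ t=2..2: t=2:+1/241920 = 1/241920; ⇒ 3j(3 5 6; -3 -2 5)² = 2/91, sgn -1
B: Δ = 2!·4!·8!/15! = 1/675675; Racah Σ t=0..0: t=0:+1/69120 = 1/69120; ⇒ 3j(3 5 6; 3 1 -4)² = 4/143, sgn +1
I_A²/I_B² = (2/91)/(4/143) = 11/14

11/14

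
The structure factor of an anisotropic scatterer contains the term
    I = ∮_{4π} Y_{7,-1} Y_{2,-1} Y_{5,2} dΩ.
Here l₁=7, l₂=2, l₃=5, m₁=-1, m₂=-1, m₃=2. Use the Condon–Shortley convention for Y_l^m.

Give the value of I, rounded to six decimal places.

-0.143343

Checks pass: Σm=0; 14 even; l₃=5∈[5,9].
(2·7+1)(2·2+1)(2·5+1) = 825
Δ: 4! 10! 0! / 15! → 1/15015
sum: t=2:+1/57600 = 1/57600
3j²(7 2 5; 0 0 0) = Δ·Π!·Σ² = 21/715  (sign -1)
sum: t=1:−1/181440 = -1/181440
3j²(7 2 5; -1 -1 2) = Δ·Π!·Σ² = 32/3003  (sign +1)
combine: 4πI² = 825·21/715·32/3003 = 480/1859
take √, sign -1: I = -0.14334284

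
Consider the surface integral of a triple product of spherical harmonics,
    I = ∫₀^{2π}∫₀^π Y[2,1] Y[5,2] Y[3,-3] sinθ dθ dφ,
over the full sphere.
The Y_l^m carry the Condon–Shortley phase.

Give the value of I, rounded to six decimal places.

Checks pass: Σm=0; 10 even; l₃=3∈[3,7].
(2·2+1)(2·5+1)(2·3+1) = 385
Δ: 4! 0! 6! / 11! → 1/2310
sum: t=2:+1/144 = 1/144
3j²(2 5 3; 0 0 0) = Δ·Π!·Σ² = 10/231  (sign -1)
sum: t=1:−1/4320 = -1/4320
3j²(2 5 3; 1 2 -3) = Δ·Π!·Σ² = 1/330  (sign -1)
combine: 4πI² = 385·10/231·1/330 = 5/99
take √, sign +1: I = 0.06339609

0.063396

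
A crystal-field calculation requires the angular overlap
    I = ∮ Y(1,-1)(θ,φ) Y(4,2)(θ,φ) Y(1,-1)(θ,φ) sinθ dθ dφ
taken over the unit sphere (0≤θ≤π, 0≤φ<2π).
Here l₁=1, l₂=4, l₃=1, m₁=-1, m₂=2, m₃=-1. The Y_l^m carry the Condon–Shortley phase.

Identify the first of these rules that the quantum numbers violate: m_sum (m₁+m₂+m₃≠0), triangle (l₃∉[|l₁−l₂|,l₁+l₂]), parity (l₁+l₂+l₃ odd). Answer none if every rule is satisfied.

azimuthal sum: -1 + 2 − 1 = 0  ✓
3 ≤ 1 ≤ 5 (triangle on l)  ✗
L = 1 + 4 + 1 = 6 (even)

triangle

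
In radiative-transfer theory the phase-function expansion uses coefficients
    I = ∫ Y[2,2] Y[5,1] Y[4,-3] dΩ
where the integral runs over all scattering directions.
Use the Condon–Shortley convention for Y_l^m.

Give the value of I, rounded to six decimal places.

0.000000

Σlᵢ=11 odd — θ-integrand is odd under cosθ→−cosθ; I=0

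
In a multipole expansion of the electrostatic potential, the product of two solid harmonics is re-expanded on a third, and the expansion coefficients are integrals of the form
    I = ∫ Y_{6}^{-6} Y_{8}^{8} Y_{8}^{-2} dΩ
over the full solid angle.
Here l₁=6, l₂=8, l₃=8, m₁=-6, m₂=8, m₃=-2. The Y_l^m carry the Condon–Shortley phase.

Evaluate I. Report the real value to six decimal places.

-0.031624

Checks pass: Σm=0; 22 even; l₃=8∈[2,14].
(2·6+1)(2·8+1)(2·8+1) = 3757
Δ: 6! 6! 10! / 23! → 1/13742520792
sum: t=0:+1/41803776000 t=1:−1/435456000 t=2:+1/39813120 t=3:−1/18662400 t=4:+1/39813120 t=5:−1/435456000 t=6:+1/41803776000 = -11/1393459200
3j²(6 8 8; 0 0 0) = Δ·Π!·Σ² = 600/96577  (sign -1)
sum: t=6:+1/1881169920000 = 1/1881169920000
3j²(6 8 8; -6 8 -2) = Δ·Π!·Σ² = 4/7429  (sign +1)
combine: 4πI² = 3757·600/96577·4/7429 = 2400/190969
take √, sign -1: I = -0.03162418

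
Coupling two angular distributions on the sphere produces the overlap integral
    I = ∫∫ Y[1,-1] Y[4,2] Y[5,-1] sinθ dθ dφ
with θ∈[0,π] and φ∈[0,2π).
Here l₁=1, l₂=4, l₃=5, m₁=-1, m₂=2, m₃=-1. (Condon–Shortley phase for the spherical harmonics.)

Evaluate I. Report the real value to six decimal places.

Rules hold: Σm=0, L=10 even, 3≤5≤5.
N = 3·9·11 = 297
Δ = 0!·2!·8!/11! = 1/495
Racah Σ t=0..0: t=0:+1/576 = 1/576
⇒ 3j(1 4 5; 0 0 0)² = 5/99, sgn -1
Racah Σ t=0..0: t=0:+1/2880 = 1/2880
⇒ 3j(1 4 5; -1 2 -1)² = 2/165, sgn +1
4πI² = N·(3j₀)²·(3jₘ)² = 2/11
I = -1·√(0.181818/4π) = -0.12028562

-0.120286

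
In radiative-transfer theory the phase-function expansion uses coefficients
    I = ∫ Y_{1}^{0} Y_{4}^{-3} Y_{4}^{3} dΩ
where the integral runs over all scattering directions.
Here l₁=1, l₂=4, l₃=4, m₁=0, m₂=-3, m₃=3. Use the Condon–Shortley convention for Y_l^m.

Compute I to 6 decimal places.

l₁+l₂+l₃=9 is odd: 3j(l;000)=0 ⇒ I=0

0.000000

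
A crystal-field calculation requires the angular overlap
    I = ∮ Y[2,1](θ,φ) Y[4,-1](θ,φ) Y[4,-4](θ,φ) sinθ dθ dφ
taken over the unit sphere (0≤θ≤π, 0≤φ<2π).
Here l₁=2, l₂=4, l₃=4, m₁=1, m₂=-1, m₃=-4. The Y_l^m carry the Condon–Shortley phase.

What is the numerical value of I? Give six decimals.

m-sum = 1 − 1 − 4 = -4 ≠ 0 ⇒ I = 0

0.000000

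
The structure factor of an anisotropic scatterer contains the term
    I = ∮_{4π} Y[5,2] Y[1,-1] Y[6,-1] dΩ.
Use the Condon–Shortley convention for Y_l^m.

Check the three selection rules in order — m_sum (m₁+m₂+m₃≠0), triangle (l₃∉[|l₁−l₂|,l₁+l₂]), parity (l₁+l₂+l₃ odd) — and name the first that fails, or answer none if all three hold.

none

m₁+m₂+m₃ = 2 − 1 − 1 = 0  ✓
triangle: |5−1|=4 ≤ l₃=6 ≤ 5+1=6  ✓
parity: l₁+l₂+l₃ = 12 is even  ✓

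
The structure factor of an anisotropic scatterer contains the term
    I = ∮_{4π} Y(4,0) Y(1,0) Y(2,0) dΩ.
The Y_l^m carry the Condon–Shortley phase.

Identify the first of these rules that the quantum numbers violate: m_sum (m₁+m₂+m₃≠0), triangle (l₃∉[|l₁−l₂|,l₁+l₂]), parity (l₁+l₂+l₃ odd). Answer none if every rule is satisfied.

Σmᵢ = 0  ✓
l₃∈[|l₁−l₂|,l₁+l₂]=[3,5], have l₃=2  ✗
Σlᵢ = 7 ⇒ odd

triangle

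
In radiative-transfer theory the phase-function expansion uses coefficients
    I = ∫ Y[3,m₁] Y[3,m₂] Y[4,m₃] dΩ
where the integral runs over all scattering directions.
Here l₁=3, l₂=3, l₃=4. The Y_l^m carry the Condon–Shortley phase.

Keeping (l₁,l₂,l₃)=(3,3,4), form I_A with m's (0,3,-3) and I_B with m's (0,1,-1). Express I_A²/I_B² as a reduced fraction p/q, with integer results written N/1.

21/5

Shared (l₁,l₂,l₃)=(3,3,4): N and (l;000)² cancel in I_A²/I_B².
A: Δ = 2!·4!·4!/11! = 1/34650; Racah Σ t=2..2: t=2:+1/288 = 1/288; ⇒ 3j(3 3 4; 0 3 -3)² = 1/22, sgn -1
B: Δ = 2!·4!·4!/11! = 1/34650; Racah Σ t=0..2: t=0:+1/288 t=1:−1/24 t=2:+1/48 = -5/288; ⇒ 3j(3 3 4; 0 1 -1)² = 5/462, sgn +1
I_A²/I_B² = (1/22)/(5/462) = 21/5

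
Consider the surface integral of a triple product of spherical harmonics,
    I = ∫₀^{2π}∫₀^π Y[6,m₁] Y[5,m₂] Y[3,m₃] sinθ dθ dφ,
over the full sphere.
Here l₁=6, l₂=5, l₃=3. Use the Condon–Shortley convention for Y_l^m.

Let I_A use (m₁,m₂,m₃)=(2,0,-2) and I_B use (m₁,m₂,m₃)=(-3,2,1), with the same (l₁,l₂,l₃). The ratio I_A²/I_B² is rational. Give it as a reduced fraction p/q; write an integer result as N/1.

7/27

Shared (l₁,l₂,l₃)=(6,5,3): N and (l;000)² cancel in I_A²/I_B².
A: Δ = 8!·4!·2!/15! = 1/675675; Racah Σ t=3..4: t=3:−1/8640 t=4:+1/13824 = -1/23040; ⇒ 3j(6 5 3; 2 0 -2)² = 2/429, sgn +1
B: Δ = 8!·4!·2!/15! = 1/675675; Racah Σ t=5..7: t=5:−1/34560 t=6:+1/8640 t=7:−1/40320 = 1/16128; ⇒ 3j(6 5 3; -3 2 1)² = 18/1001, sgn +1
I_A²/I_B² = (2/429)/(18/1001) = 7/27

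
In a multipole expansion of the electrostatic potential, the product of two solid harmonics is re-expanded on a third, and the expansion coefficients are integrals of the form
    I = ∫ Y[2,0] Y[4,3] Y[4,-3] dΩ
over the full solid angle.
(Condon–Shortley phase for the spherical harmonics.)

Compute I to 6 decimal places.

0.057344

Checks pass: Σm=0; 10 even; l₃=4∈[2,6].
(2·2+1)(2·4+1)(2·4+1) = 405
Δ: 2! 2! 6! / 11! → 1/13860
sum: t=0:+1/192 t=1:−1/36 t=2:+1/192 = -5/288
3j²(2 4 4; 0 0 0) = Δ·Π!·Σ² = 20/693  (sign -1)
sum: t=1:−1/720 t=2:+1/480 = 1/1440
3j²(2 4 4; 0 3 -3) = Δ·Π!·Σ² = 7/1980  (sign -1)
combine: 4πI² = 405·20/693·7/1980 = 5/121
take √, sign +1: I = 0.05734392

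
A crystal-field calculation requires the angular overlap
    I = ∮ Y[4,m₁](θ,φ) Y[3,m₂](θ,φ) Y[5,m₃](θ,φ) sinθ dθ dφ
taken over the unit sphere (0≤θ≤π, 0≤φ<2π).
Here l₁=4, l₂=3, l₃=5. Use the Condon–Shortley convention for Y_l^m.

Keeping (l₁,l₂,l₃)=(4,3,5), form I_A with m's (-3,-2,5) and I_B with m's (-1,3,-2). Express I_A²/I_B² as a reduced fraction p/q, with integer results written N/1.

7/5

Same 4,3,5: normalisation and zero-m 3j drop out of the ratio.
A: Δ: 2! 6! 4! / 13! → 1/180180; sum: t=1:−1/17280 = -1/17280; 3j²(4 3 5; -3 -2 5) = Δ·Π!·Σ² = 35/858  (sign -1)
B: Δ: 2! 6! 4! / 13! → 1/180180; sum: t=2:+1/1728 = 1/1728; 3j²(4 3 5; -1 3 -2) = Δ·Π!·Σ² = 25/858  (sign -1)
I_A²/I_B² = (35/858)/(25/858) = 7/5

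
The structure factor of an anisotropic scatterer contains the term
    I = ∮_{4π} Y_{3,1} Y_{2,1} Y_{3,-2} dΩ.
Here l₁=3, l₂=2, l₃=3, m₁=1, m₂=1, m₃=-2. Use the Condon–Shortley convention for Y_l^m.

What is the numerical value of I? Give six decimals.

0.162868

m-sum 0 ✓  L=8 even ✓  1≤3≤5 ✓
Π(2lᵢ+1) = 7×5×7 = 245
triangle coeff Δ(3,2,3) = 1/3780
Σ_t [0,2]: t=0:+1/24 t=1:−1/4 t=2:+1/24 = -1/6
(3j)²=4/105 [(3 2 3; 0 0 0)], sign=+1
Σ_t [1,2]: t=1:−1/12 t=2:+1/48 = -1/16
(3j)²=1/28 [(3 2 3; 1 1 -2)], sign=+1
⇒ 4πI² = 1/3
I = (+1)√(1/3/(4π)) = 0.16286750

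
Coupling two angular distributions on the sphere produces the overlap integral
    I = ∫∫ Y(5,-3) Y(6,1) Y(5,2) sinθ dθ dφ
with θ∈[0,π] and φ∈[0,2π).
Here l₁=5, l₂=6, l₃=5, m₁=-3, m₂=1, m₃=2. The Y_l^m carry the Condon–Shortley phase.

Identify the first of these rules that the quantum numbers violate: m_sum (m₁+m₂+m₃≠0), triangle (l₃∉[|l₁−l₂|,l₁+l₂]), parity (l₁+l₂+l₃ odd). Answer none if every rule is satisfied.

none

Σmᵢ = 0  ✓
l₃∈[|l₁−l₂|,l₁+l₂]=[1,11], have l₃=5  ✓
Σlᵢ = 16 ⇒ even  ✓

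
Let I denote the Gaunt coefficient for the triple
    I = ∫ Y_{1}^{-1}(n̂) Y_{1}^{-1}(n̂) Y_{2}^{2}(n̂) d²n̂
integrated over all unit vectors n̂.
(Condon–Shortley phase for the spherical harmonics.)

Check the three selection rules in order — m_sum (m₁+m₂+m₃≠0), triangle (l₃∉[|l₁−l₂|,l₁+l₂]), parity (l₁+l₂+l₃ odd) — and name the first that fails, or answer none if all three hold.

none

azimuthal sum: -1 − 1 + 2 = 0  ✓
0 ≤ 2 ≤ 2 (triangle on l)  ✓
L = 1 + 1 + 2 = 4 (even)  ✓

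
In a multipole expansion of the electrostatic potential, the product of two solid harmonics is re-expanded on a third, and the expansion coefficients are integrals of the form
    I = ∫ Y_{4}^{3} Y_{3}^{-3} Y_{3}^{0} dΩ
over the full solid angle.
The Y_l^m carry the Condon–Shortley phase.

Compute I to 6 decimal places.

m-sum 0 ✓  L=10 even ✓  1≤3≤7 ✓
Π(2lᵢ+1) = 9×7×7 = 441
triangle coeff Δ(4,3,3) = 1/34650
Σ_t [1,3]: t=1:−1/72 t=2:+1/16 t=3:−1/72 = 5/144
(3j)²=2/77 [(4 3 3; 0 0 0)], sign=-1
Σ_t [0,0]: t=0:+1/288 = 1/288
(3j)²=1/22 [(4 3 3; 3 -3 0)], sign=-1
⇒ 4πI² = 63/121
I = (+1)√(63/121/(4π)) = 0.20355073

0.203551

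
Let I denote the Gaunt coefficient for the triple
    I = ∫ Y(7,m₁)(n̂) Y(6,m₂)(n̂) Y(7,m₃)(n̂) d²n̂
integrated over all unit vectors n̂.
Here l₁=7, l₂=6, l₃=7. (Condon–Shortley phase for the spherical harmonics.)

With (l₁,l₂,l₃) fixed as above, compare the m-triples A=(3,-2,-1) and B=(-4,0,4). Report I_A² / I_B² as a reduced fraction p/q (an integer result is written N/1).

315/7744

Shared (l₁,l₂,l₃)=(7,6,7): N and (l;000)² cancel in I_A²/I_B².
A: Δ = 6!·8!·6!/21! = 1/2444321880; Racah Σ t=0..4: t=0:+1/19906560 t=1:−1/3110400 t=2:+1/3317760 t=3:−1/21772800 t=4:+1/1393459200 = -1/66355200; ⇒ 3j(7 6 7; 3 -2 -1)² = 21/92378, sgn -1
B: Δ = 6!·8!·6!/21! = 1/2444321880; Racah Σ t=3..6: t=3:−1/52254720 t=4:+1/11612160 t=5:−1/20736000 t=6:+1/373248000 = 1/46656000; ⇒ 3j(7 6 7; -4 0 4)² = 352/62985, sgn -1
I_A²/I_B² = (21/92378)/(352/62985) = 315/7744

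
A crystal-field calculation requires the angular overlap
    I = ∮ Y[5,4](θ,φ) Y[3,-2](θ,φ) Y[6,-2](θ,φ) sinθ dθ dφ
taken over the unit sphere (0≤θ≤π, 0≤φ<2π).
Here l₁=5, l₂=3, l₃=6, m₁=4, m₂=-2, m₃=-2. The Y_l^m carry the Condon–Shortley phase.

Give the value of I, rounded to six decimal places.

-0.139560

Checks pass: Σm=0; 14 even; l₃=6∈[2,8].
(2·5+1)(2·3+1)(2·6+1) = 1001
Δ: 2! 8! 4! / 15! → 1/675675
sum: t=0:+1/8640 t=1:−1/2304 t=2:+1/8640 = -7/34560
3j²(5 3 6; 0 0 0) = Δ·Π!·Σ² = 7/429  (sign -1)
sum: t=0:+1/60480 t=1:−1/967680 = 1/64512
3j²(5 3 6; 4 -2 -2) = Δ·Π!·Σ² = 15/1001  (sign +1)
combine: 4πI² = 1001·7/429·15/1001 = 35/143
take √, sign -1: I = -0.13956004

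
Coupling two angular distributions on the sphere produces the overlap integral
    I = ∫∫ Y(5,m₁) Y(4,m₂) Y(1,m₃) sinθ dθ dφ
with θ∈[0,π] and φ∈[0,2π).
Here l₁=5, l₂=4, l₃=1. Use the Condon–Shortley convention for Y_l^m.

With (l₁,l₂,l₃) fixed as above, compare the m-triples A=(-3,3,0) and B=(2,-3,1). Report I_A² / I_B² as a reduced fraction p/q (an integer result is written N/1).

Same 5,4,1: normalisation and zero-m 3j drop out of the ratio.
A: Δ: 8! 2! 0! / 11! → 1/495; sum: t=7:−1/5040 = -1/5040; 3j²(5 4 1; -3 3 0) = Δ·Π!·Σ² = 16/495  (sign +1)
B: Δ: 8! 2! 0! / 11! → 1/495; sum: t=1:−1/10080 = -1/10080; 3j²(5 4 1; 2 -3 1) = Δ·Π!·Σ² = 1/165  (sign -1)
I_A²/I_B² = (16/495)/(1/165) = 16/3

16/3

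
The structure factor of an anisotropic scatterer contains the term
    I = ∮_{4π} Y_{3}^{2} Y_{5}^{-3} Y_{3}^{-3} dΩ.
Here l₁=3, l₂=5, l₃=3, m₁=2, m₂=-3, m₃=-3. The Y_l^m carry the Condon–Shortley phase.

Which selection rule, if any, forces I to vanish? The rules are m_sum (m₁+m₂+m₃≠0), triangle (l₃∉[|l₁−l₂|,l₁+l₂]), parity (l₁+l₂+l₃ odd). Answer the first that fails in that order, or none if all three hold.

azimuthal sum: 2 − 3 − 3 = -4  ✗
2 ≤ 3 ≤ 8 (triangle on l)
L = 3 + 5 + 3 = 11 (odd)

m_sum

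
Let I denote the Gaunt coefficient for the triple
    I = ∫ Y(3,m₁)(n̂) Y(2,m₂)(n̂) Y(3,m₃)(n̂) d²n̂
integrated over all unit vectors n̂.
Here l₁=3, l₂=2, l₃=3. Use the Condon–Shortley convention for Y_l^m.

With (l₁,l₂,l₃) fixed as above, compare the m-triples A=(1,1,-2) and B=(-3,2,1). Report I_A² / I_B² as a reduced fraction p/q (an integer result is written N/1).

Same 3,2,3: normalisation and zero-m 3j drop out of the ratio.
A: Δ: 2! 4! 2! / 9! → 1/3780; sum: t=1:−1/12 t=2:+1/48 = -1/16; 3j²(3 2 3; 1 1 -2) = Δ·Π!·Σ² = 1/28  (sign +1)
B: Δ: 2! 4! 2! / 9! → 1/3780; sum: t=2:+1/96 = 1/96; 3j²(3 2 3; -3 2 1) = Δ·Π!·Σ² = 1/42  (sign +1)
I_A²/I_B² = (1/28)/(1/42) = 3/2

3/2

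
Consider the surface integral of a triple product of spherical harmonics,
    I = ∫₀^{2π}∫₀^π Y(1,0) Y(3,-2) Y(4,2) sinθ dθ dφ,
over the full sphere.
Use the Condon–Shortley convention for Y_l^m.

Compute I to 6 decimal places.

0.213244

m-sum 0 ✓  L=8 even ✓  2≤4≤4 ✓
Π(2lᵢ+1) = 3×7×9 = 189
triangle coeff Δ(1,3,4) = 1/252
Σ_t [0,0]: t=0:+1/36 = 1/36
(3j)²=4/63 [(1 3 4; 0 0 0)], sign=+1
Σ_t [0,0]: t=0:+1/120 = 1/120
(3j)²=1/21 [(1 3 4; 0 -2 2)], sign=+1
⇒ 4πI² = 4/7
I = (+1)√(4/7/(4π)) = 0.21324362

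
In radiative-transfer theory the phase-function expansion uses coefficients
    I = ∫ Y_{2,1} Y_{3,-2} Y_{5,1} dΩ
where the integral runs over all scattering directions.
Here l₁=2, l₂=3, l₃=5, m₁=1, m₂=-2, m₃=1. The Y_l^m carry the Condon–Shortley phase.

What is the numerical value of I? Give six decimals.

m-sum 0 ✓  L=10 even ✓  1≤5≤5 ✓
Π(2lᵢ+1) = 5×7×11 = 385
triangle coeff Δ(2,3,5) = 1/2310
Σ_t [0,0]: t=0:+1/144 = 1/144
(3j)²=10/231 [(2 3 5; 0 0 0)], sign=-1
Σ_t [0,0]: t=0:+1/720 = 1/720
(3j)²=4/385 [(2 3 5; 1 -2 1)], sign=+1
⇒ 4πI² = 40/231
I = (-1)√(40/231/(4π)) = -0.11738675

-0.117387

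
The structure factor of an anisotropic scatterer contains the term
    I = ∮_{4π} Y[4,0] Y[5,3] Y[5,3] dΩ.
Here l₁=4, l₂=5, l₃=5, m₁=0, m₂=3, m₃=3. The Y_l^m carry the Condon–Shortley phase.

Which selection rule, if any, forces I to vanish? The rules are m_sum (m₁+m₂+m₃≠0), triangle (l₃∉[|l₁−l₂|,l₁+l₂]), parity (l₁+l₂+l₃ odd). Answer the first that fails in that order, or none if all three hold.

azimuthal sum: 0 + 3 + 3 = 6  ✗
1 ≤ 5 ≤ 9 (triangle on l)
L = 4 + 5 + 5 = 14 (even)

m_sum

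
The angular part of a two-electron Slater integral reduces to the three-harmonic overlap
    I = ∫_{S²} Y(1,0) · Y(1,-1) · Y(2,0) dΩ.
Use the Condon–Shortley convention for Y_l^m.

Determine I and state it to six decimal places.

0.000000

0 − 1 + 0 = -1 ≠ 0: azimuthal integral kills it; I = 0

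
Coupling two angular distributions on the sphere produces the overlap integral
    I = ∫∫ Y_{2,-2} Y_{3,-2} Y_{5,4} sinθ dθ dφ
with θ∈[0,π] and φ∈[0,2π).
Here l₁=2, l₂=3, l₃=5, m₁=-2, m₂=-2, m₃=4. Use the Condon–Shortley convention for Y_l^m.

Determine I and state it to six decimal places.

m-sum 0 ✓  L=10 even ✓  1≤5≤5 ✓
Π(2lᵢ+1) = 5×7×11 = 385
triangle coeff Δ(2,3,5) = 1/2310
Σ_t [0,0]: t=0:+1/144 = 1/144
(3j)²=10/231 [(2 3 5; 0 0 0)], sign=-1
Σ_t [0,0]: t=0:+1/2880 = 1/2880
(3j)²=3/55 [(2 3 5; -2 -2 4)], sign=-1
⇒ 4πI² = 10/11
I = (+1)√(10/11/(4π)) = 0.26896683

0.268967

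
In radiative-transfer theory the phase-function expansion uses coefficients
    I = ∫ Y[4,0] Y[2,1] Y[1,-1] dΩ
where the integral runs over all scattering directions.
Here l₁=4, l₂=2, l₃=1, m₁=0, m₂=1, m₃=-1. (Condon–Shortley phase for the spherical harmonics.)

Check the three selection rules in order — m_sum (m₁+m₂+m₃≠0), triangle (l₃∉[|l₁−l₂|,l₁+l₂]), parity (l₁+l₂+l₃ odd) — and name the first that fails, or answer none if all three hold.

azimuthal sum: 0 + 1 − 1 = 0  ✓
2 ≤ 1 ≤ 6 (triangle on l)  ✗
L = 4 + 2 + 1 = 7 (odd)

triangle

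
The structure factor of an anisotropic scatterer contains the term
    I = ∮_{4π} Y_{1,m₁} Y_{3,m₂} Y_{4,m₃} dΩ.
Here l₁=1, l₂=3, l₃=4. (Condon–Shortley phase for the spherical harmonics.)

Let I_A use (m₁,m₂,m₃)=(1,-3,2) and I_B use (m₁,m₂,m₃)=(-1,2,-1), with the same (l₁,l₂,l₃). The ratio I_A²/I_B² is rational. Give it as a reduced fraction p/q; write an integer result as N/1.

l's match ⇒ only the (l;m) 3-j factors differ between A and B.
A: triangle coeff Δ(1,3,4) = 1/252; Σ_t [0,0]: t=0:+1/1440 = 1/1440; (3j)²=1/252 [(1 3 4; 1 -3 2)], sign=+1
B: triangle coeff Δ(1,3,4) = 1/252; Σ_t [0,0]: t=0:+1/240 = 1/240; (3j)²=1/84 [(1 3 4; -1 2 -1)], sign=-1
I_A²/I_B² = (1/252)/(1/84) = 1/3

1/3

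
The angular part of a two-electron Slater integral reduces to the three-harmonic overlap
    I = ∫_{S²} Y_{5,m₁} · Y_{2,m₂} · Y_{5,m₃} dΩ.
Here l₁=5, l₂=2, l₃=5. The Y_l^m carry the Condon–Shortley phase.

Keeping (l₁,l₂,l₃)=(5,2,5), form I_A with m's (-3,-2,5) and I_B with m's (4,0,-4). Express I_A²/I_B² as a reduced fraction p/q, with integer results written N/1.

5/6

Same 5,2,5: normalisation and zero-m 3j drop out of the ratio.
A: Δ: 2! 8! 2! / 13! → 1/38610; sum: t=0:+1/161280 = 1/161280; 3j²(5 2 5; -3 -2 5) = Δ·Π!·Σ² = 1/143  (sign +1)
B: Δ: 2! 8! 2! / 13! → 1/38610; sum: t=0:+1/20160 t=1:−1/40320 = 1/40320; 3j²(5 2 5; 4 0 -4) = Δ·Π!·Σ² = 6/715  (sign -1)
I_A²/I_B² = (1/143)/(6/715) = 5/6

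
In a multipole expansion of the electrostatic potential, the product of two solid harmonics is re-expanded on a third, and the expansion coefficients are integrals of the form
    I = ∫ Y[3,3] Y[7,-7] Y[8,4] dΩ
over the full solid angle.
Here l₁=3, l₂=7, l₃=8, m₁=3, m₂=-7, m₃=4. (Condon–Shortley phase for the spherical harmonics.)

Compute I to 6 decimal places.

Checks pass: Σm=0; 18 even; l₃=8∈[4,10].
(2·3+1)(2·7+1)(2·8+1) = 1785
Δ: 2! 4! 12! / 19! → 1/5290740
sum: t=0:+1/7257600 t=1:−1/2073600 t=2:+1/7257600 = -1/4838400
3j²(3 7 8; 0 0 0) = Δ·Π!·Σ² = 252/20995  (sign -1)
sum: t=0:+1/22992076800 = 1/22992076800
3j²(3 7 8; 3 -7 4) = Δ·Π!·Σ² = 1/3876  (sign +1)
combine: 4πI² = 1785·252/20995·1/3876 = 441/79781
take √, sign -1: I = -0.02097320

-0.020973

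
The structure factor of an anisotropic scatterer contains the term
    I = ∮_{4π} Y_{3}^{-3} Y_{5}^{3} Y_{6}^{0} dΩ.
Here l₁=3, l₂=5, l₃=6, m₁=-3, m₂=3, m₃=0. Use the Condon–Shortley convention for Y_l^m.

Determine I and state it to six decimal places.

Checks pass: Σm=0; 14 even; l₃=6∈[2,8].
(2·3+1)(2·5+1)(2·6+1) = 1001
Δ: 2! 4! 8! / 15! → 1/675675
sum: t=0:+1/8640 t=1:−1/2304 t=2:+1/8640 = -7/34560
3j²(3 5 6; 0 0 0) = Δ·Π!·Σ² = 7/429  (sign -1)
sum: t=2:+1/69120 = 1/69120
3j²(3 5 6; -3 3 0) = Δ·Π!·Σ² = 4/429  (sign +1)
combine: 4πI² = 1001·7/429·4/429 = 196/1287
take √, sign -1: I = -0.11008644

-0.110086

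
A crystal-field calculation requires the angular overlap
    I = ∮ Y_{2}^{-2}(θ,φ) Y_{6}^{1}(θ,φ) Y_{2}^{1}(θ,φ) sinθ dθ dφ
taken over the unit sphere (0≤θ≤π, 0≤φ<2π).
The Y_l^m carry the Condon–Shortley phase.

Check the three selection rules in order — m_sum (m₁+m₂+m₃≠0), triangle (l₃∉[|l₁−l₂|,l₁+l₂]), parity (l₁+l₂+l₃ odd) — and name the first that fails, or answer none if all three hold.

azimuthal sum: -2 + 1 + 1 = 0  ✓
4 ≤ 2 ≤ 8 (triangle on l)  ✗
L = 2 + 6 + 2 = 10 (even)

triangle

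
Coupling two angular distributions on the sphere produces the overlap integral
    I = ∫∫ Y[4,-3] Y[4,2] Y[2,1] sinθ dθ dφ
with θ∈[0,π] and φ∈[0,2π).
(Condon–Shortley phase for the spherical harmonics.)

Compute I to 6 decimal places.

-0.187702

Rules hold: Σm=0, L=10 even, 0≤2≤8.
N = 9·9·5 = 405
Δ = 6!·2!·2!/11! = 1/13860
Racah Σ t=2..4: t=2:+1/192 t=3:−1/36 t=4:+1/192 = -5/288
⇒ 3j(4 4 2; 0 0 0)² = 20/693, sgn -1
Racah Σ t=5..6: t=5:−1/240 t=6:+1/1440 = -1/288
⇒ 3j(4 4 2; -3 2 1)² = 5/132, sgn +1
4πI² = N·(3j₀)²·(3jₘ)² = 375/847
I = -1·√(0.442739/4π) = -0.18770204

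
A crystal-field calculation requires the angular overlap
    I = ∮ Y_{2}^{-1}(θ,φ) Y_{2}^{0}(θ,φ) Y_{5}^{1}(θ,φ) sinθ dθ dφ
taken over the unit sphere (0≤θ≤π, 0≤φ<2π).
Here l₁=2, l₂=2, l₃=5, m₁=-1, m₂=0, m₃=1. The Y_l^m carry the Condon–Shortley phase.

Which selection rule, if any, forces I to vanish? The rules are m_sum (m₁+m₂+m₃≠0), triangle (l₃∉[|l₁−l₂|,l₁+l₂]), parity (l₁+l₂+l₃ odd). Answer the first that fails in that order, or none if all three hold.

triangle

azimuthal sum: -1 + 0 + 1 = 0  ✓
0 ≤ 5 ≤ 4 (triangle on l)  ✗
L = 2 + 2 + 5 = 9 (odd)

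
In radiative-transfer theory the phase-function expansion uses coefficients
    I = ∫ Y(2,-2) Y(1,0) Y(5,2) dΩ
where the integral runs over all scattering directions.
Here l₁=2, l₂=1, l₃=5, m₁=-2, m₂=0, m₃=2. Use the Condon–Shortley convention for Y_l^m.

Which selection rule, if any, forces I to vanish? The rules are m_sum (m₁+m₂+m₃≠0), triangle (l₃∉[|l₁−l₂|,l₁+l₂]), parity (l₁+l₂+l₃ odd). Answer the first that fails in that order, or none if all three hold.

m₁+m₂+m₃ = -2 + 0 + 2 = 0  ✓
triangle: |2−1|=1 ≤ l₃=5 ≤ 2+1=3  ✗
parity: l₁+l₂+l₃ = 8 is even

triangle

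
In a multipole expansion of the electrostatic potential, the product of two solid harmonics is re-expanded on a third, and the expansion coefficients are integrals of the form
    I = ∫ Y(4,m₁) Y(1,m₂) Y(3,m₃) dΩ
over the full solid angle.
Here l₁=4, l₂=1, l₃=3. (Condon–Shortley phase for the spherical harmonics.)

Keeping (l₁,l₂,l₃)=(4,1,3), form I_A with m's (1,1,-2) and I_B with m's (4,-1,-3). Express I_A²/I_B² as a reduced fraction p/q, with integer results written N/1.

Same 4,1,3: normalisation and zero-m 3j drop out of the ratio.
A: Δ: 2! 6! 0! / 9! → 1/252; sum: t=2:+1/240 = 1/240; 3j²(4 1 3; 1 1 -2) = Δ·Π!·Σ² = 1/84  (sign -1)
B: Δ: 2! 6! 0! / 9! → 1/252; sum: t=0:+1/1440 = 1/1440; 3j²(4 1 3; 4 -1 -3) = Δ·Π!·Σ² = 1/9  (sign +1)
I_A²/I_B² = (1/84)/(1/9) = 3/28

3/28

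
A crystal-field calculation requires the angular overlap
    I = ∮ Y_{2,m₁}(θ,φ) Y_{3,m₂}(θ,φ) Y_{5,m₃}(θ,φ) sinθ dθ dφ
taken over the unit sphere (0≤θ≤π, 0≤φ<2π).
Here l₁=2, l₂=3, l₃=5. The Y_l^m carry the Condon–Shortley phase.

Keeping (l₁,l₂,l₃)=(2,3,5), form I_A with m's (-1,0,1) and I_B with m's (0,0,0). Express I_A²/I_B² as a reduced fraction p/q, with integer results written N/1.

4/5

l's match ⇒ only the (l;m) 3-j factors differ between A and B.
A: triangle coeff Δ(2,3,5) = 1/2310; Σ_t [0,0]: t=0:+1/216 = 1/216; (3j)²=8/231 [(2 3 5; -1 0 1)], sign=+1
B: triangle coeff Δ(2,3,5) = 1/2310; Σ_t [0,0]: t=0:+1/144 = 1/144; (3j)²=10/231 [(2 3 5; 0 0 0)], sign=-1
I_A²/I_B² = (8/231)/(10/231) = 4/5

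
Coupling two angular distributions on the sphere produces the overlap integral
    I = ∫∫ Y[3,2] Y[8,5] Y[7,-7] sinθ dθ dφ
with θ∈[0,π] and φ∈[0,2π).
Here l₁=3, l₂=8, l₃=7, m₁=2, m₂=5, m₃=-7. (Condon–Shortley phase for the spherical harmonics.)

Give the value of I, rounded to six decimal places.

Rules hold: Σm=0, L=18 even, 5≤7≤11.
N = 7·17·15 = 1785
Δ = 4!·2!·12!/19! = 1/5290740
Racah Σ t=1..3: t=1:−1/7257600 t=2:+1/2073600 t=3:−1/7257600 = 1/4838400
⇒ 3j(3 8 7; 0 0 0)² = 252/20995, sgn -1
Racah Σ t=1..1: t=1:−1/5748019200 = -1/5748019200
⇒ 3j(3 8 7; 2 5 -7)² = 13/5814, sgn -1
4πI² = N·(3j₀)²·(3jₘ)² = 294/6137
I = +1·√(0.0479061/4π) = 0.06174342

0.061743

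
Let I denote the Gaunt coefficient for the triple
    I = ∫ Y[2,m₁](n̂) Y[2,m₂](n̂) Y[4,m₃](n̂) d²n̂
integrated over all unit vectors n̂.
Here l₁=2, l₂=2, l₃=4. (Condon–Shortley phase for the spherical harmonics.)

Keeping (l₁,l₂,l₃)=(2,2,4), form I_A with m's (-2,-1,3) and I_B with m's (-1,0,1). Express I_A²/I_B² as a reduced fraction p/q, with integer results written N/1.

7/6

Same 2,2,4: normalisation and zero-m 3j drop out of the ratio.
A: Δ: 0! 4! 4! / 9! → 1/630; sum: t=0:+1/144 = 1/144; 3j²(2 2 4; -2 -1 3) = Δ·Π!·Σ² = 1/18  (sign -1)
B: Δ: 0! 4! 4! / 9! → 1/630; sum: t=0:+1/24 = 1/24; 3j²(2 2 4; -1 0 1) = Δ·Π!·Σ² = 1/21  (sign -1)
I_A²/I_B² = (1/18)/(1/21) = 7/6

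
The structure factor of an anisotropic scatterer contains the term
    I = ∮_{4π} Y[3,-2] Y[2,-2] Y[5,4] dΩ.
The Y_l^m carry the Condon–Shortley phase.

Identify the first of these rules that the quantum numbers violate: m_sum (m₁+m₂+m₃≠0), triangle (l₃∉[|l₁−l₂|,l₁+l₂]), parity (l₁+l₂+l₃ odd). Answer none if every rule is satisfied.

none

Σmᵢ = 0  ✓
l₃∈[|l₁−l₂|,l₁+l₂]=[1,5], have l₃=5  ✓
Σlᵢ = 10 ⇒ even  ✓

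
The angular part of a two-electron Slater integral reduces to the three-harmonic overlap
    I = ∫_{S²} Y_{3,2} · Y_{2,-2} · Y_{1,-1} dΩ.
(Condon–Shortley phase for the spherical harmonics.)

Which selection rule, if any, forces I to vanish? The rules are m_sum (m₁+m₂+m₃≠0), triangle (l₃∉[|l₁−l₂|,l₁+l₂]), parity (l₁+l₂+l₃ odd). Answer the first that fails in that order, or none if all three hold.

Σmᵢ = -1  ✗
l₃∈[|l₁−l₂|,l₁+l₂]=[1,5], have l₃=1
Σlᵢ = 6 ⇒ even

m_sum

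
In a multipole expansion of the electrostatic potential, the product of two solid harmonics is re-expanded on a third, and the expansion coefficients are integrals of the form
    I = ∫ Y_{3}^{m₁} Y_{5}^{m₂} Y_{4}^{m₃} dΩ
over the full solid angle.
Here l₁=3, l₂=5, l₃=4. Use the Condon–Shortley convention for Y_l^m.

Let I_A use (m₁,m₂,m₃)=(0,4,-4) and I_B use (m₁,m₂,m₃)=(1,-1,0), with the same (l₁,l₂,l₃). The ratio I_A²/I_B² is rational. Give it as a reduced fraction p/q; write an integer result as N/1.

l's match ⇒ only the (l;m) 3-j factors differ between A and B.
A: triangle coeff Δ(3,5,4) = 1/180180; Σ_t [3,3]: t=3:−1/8640 = -1/8640; (3j)²=28/715 [(3 5 4; 0 4 -4)], sign=-1
B: triangle coeff Δ(3,5,4) = 1/180180; Σ_t [0,2]: t=0:+1/2304 t=1:−1/216 t=2:+1/384 = -11/6912; (3j)²=11/1638 [(3 5 4; 1 -1 0)], sign=-1
I_A²/I_B² = (28/715)/(11/1638) = 3528/605

3528/605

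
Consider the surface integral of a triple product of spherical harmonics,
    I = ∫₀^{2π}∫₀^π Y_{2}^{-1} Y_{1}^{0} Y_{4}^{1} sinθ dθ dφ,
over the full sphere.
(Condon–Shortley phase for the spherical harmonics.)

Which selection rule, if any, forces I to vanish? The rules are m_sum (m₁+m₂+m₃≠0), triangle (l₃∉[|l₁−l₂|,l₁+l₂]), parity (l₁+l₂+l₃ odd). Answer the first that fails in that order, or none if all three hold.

triangle

azimuthal sum: -1 + 0 + 1 = 0  ✓
1 ≤ 4 ≤ 3 (triangle on l)  ✗
L = 2 + 1 + 4 = 7 (odd)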